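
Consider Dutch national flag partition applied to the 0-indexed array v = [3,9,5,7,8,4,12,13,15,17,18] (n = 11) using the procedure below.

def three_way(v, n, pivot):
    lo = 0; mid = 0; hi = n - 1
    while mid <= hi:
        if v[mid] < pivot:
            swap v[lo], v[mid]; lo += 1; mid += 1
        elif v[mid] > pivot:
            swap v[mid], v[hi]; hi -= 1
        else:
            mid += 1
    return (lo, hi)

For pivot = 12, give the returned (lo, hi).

lo=0 mid=0 hi=10
3<12: swap(0,0), lo=1 mid=1 ⇒ [3,9,5,7,8,4,12,13,15,17,18]
9<12: swap(1,1), lo=2 mid=2 ⇒ [3,9,5,7,8,4,12,13,15,17,18]
5<12: swap(2,2), lo=3 mid=3 ⇒ [3,9,5,7,8,4,12,13,15,17,18]
7<12: swap(3,3), lo=4 mid=4 ⇒ [3,9,5,7,8,4,12,13,15,17,18]
8<12: swap(4,4), lo=5 mid=5 ⇒ [3,9,5,7,8,4,12,13,15,17,18]
4<12: swap(5,5), lo=6 mid=6 ⇒ [3,9,5,7,8,4,12,13,15,17,18]
12=12: mid=7
13>12: swap(7,10), hi=9 ⇒ [3,9,5,7,8,4,12,18,15,17,13]
18>12: swap(7,9), hi=8 ⇒ [3,9,5,7,8,4,12,17,15,18,13]
17>12: swap(7,8), hi=7 ⇒ [3,9,5,7,8,4,12,15,17,18,13]
15>12: swap(7,7), hi=6 ⇒ [3,9,5,7,8,4,12,15,17,18,13]
done. lo=6 hi=6; v=[3,9,5,7,8,4,12,15,17,18,13]

(6, 6)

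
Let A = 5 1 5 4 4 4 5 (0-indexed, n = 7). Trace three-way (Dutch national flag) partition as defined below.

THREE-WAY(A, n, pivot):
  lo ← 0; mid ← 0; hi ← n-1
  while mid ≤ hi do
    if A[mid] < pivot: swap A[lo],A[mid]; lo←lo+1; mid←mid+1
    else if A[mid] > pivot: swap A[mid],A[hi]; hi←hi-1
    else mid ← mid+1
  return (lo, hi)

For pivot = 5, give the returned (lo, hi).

lo=0 mid=0 hi=6
5=5: mid=1
1<5: swap(0,1), lo=1 mid=2 ⇒ 1 5 5 4 4 4 5
5=5: mid=3
4<5: swap(1,3), lo=2 mid=4 ⇒ 1 4 5 5 4 4 5
4<5: swap(2,4), lo=3 mid=5 ⇒ 1 4 4 5 5 4 5
4<5: swap(3,5), lo=4 mid=6 ⇒ 1 4 4 4 5 5 5
5=5: mid=7
done. lo=4 hi=6; A=1 4 4 4 5 5 5

(4, 6)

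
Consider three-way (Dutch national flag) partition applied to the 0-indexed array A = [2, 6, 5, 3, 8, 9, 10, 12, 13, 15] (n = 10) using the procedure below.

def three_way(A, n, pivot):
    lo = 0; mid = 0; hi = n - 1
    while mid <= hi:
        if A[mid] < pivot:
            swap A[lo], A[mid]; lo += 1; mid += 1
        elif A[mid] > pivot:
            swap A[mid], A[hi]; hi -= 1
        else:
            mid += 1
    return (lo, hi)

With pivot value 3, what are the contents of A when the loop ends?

[2, 3, 5, 8, 9, 10, 12, 13, 15, 6]

lo=0 mid=0 hi=9
2<3: swap(0,0), lo=1 mid=1 ⇒ [2, 6, 5, 3, 8, 9, 10, 12, 13, 15]
6>3: swap(1,9), hi=8 ⇒ [2, 15, 5, 3, 8, 9, 10, 12, 13, 6]
15>3: swap(1,8), hi=7 ⇒ [2, 13, 5, 3, 8, 9, 10, 12, 15, 6]
13>3: swap(1,7), hi=6 ⇒ [2, 12, 5, 3, 8, 9, 10, 13, 15, 6]
12>3: swap(1,6), hi=5 ⇒ [2, 10, 5, 3, 8, 9, 12, 13, 15, 6]
10>3: swap(1,5), hi=4 ⇒ [2, 9, 5, 3, 8, 10, 12, 13, 15, 6]
9>3: swap(1,4), hi=3 ⇒ [2, 8, 5, 3, 9, 10, 12, 13, 15, 6]
8>3: swap(1,3), hi=2 ⇒ [2, 3, 5, 8, 9, 10, 12, 13, 15, 6]
3=3: mid=2
5>3: swap(2,2), hi=1 ⇒ [2, 3, 5, 8, 9, 10, 12, 13, 15, 6]
done. lo=1 hi=1; A=[2, 3, 5, 8, 9, 10, 12, 13, 15, 6]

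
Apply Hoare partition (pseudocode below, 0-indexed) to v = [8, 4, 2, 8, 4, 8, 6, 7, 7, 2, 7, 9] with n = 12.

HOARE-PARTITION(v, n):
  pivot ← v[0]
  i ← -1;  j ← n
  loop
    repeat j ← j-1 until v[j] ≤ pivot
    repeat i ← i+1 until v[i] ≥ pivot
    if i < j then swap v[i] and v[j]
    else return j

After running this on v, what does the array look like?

[7, 4, 2, 2, 4, 7, 6, 7, 8, 8, 8, 9]

pivot = v[0] = 8; i = -1, j = 12
j→10 (v[10]=7≤8), i→0 (v[0]=8≥8); i<j, swap → [7, 4, 2, 8, 4, 8, 6, 7, 7, 2, 8, 9]
j→9 (v[9]=2≤8), i→3 (v[3]=8≥8); i<j, swap → [7, 4, 2, 2, 4, 8, 6, 7, 7, 8, 8, 9]
j→8 (v[8]=7≤8), i→5 (v[5]=8≥8); i<j, swap → [7, 4, 2, 2, 4, 7, 6, 7, 8, 8, 8, 9]
j→7, i→8; i≥j, return j=7. v = [7, 4, 2, 2, 4, 7, 6, 7, 8, 8, 8, 9]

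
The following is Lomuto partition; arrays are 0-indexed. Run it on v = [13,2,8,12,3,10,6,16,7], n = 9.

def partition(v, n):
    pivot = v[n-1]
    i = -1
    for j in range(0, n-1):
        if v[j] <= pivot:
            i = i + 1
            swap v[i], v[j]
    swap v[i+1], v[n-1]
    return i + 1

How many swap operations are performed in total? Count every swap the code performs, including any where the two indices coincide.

pivot = v[8] = 7; i = -1
j=0: v[0]=13 > 7 → no swap
j=1: v[1]=2 ≤ 7 → i=0, swap v[0],v[1] → [2,13,8,12,3,10,6,16,7]
j=2: v[2]=8 > 7 → no swap
j=3: v[3]=12 > 7 → no swap
j=4: v[4]=3 ≤ 7 → i=1, swap v[1],v[4] → [2,3,8,12,13,10,6,16,7]
j=5: v[5]=10 > 7 → no swap
j=6: v[6]=6 ≤ 7 → i=2, swap v[2],v[6] → [2,3,6,12,13,10,8,16,7]
j=7: v[7]=16 > 7 → no swap
final swap v[3],v[8] → [2,3,6,7,13,10,8,16,12]; return 3

4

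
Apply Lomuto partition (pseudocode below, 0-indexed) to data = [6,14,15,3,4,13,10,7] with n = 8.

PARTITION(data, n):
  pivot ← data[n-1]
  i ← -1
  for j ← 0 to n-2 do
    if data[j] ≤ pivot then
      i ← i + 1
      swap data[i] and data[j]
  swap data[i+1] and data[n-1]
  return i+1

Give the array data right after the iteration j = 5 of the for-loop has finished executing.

pivot=7, i=-1
j=0: 6≤7, i=0, swap(0,0) ⇒ [6,14,15,3,4,13,10,7]
j=1: 14>7, skip
j=2: 15>7, skip
j=3: 3≤7, i=1, swap(1,3) ⇒ [6,3,15,14,4,13,10,7]
j=4: 4≤7, i=2, swap(2,4) ⇒ [6,3,4,14,15,13,10,7]
j=5: 13>7, skip
(after j=5) data = [6,3,4,14,15,13,10,7]

[6,3,4,14,15,13,10,7]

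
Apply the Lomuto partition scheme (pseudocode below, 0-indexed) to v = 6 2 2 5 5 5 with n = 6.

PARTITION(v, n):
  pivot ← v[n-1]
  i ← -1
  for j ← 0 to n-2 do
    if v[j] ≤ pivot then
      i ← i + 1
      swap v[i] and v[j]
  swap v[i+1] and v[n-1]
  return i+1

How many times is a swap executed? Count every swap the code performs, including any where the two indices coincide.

pivot=5, i=-1
j=0: 6>5, skip
j=1: 2≤5, i=0, swap(0,1) ⇒ 2 6 2 5 5 5
j=2: 2≤5, i=1, swap(1,2) ⇒ 2 2 6 5 5 5
j=3: 5≤5, i=2, swap(2,3) ⇒ 2 2 5 6 5 5
j=4: 5≤5, i=3, swap(3,4) ⇒ 2 2 5 5 6 5
swap(4,5) ⇒ 2 2 5 5 5 6; return 4

5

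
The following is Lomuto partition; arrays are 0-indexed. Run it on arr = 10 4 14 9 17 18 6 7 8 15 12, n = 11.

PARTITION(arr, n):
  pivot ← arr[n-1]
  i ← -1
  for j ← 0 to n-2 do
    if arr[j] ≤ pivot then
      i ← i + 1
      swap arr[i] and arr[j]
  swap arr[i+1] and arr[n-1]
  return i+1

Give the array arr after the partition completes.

10 4 9 6 7 8 12 17 18 15 14

pivot=12, i=-1
j=0: 10≤12, i=0, swap(0,0) ⇒ 10 4 14 9 17 18 6 7 8 15 12
j=1: 4≤12, i=1, swap(1,1) ⇒ 10 4 14 9 17 18 6 7 8 15 12
j=2: 14>12, skip
j=3: 9≤12, i=2, swap(2,3) ⇒ 10 4 9 14 17 18 6 7 8 15 12
j=4: 17>12, skip
j=5: 18>12, skip
j=6: 6≤12, i=3, swap(3,6) ⇒ 10 4 9 6 17 18 14 7 8 15 12
j=7: 7≤12, i=4, swap(4,7) ⇒ 10 4 9 6 7 18 14 17 8 15 12
j=8: 8≤12, i=5, swap(5,8) ⇒ 10 4 9 6 7 8 14 17 18 15 12
j=9: 15>12, skip
swap(6,10) ⇒ 10 4 9 6 7 8 12 17 18 15 14; return 6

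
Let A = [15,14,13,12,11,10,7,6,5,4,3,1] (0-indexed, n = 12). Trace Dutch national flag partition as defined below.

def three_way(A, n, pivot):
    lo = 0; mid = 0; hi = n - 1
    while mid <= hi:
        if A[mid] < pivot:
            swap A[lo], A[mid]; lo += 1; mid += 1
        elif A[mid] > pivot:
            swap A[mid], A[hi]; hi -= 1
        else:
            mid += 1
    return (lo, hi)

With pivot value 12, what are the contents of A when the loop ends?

[1,3,4,11,10,7,6,5,12,13,14,15]

pivot = 12; lo=0, mid=0, hi=11
A[mid]=15>12: swap A[0],A[11]; hi=10 → [1,14,13,12,11,10,7,6,5,4,3,15]
A[mid]=1<12: swap A[0],A[0]; lo=1,mid=1 → [1,14,13,12,11,10,7,6,5,4,3,15]
A[mid]=14>12: swap A[1],A[10]; hi=9 → [1,3,13,12,11,10,7,6,5,4,14,15]
A[mid]=3<12: swap A[1],A[1]; lo=2,mid=2 → [1,3,13,12,11,10,7,6,5,4,14,15]
A[mid]=13>12: swap A[2],A[9]; hi=8 → [1,3,4,12,11,10,7,6,5,13,14,15]
A[mid]=4<12: swap A[2],A[2]; lo=3,mid=3 → [1,3,4,12,11,10,7,6,5,13,14,15]
A[mid]=12=12: mid=4
A[mid]=11<12: swap A[3],A[4]; lo=4,mid=5 → [1,3,4,11,12,10,7,6,5,13,14,15]
A[mid]=10<12: swap A[4],A[5]; lo=5,mid=6 → [1,3,4,11,10,12,7,6,5,13,14,15]
A[mid]=7<12: swap A[5],A[6]; lo=6,mid=7 → [1,3,4,11,10,7,12,6,5,13,14,15]
A[mid]=6<12: swap A[6],A[7]; lo=7,mid=8 → [1,3,4,11,10,7,6,12,5,13,14,15]
A[mid]=5<12: swap A[7],A[8]; lo=8,mid=9 → [1,3,4,11,10,7,6,5,12,13,14,15]
end: lo=8, hi=8; A = [1,3,4,11,10,7,6,5,12,13,14,15]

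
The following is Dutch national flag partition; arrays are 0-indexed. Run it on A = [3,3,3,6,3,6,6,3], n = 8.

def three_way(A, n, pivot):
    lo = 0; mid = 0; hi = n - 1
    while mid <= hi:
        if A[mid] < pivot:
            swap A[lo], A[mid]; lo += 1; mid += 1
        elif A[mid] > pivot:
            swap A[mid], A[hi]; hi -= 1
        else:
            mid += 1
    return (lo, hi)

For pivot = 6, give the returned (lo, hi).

(5, 7)

lo=0 mid=0 hi=7
3<6: swap(0,0), lo=1 mid=1 ⇒ [3,3,3,6,3,6,6,3]
3<6: swap(1,1), lo=2 mid=2 ⇒ [3,3,3,6,3,6,6,3]
3<6: swap(2,2), lo=3 mid=3 ⇒ [3,3,3,6,3,6,6,3]
6=6: mid=4
3<6: swap(3,4), lo=4 mid=5 ⇒ [3,3,3,3,6,6,6,3]
6=6: mid=6
6=6: mid=7
3<6: swap(4,7), lo=5 mid=8 ⇒ [3,3,3,3,3,6,6,6]
done. lo=5 hi=7; A=[3,3,3,3,3,6,6,6]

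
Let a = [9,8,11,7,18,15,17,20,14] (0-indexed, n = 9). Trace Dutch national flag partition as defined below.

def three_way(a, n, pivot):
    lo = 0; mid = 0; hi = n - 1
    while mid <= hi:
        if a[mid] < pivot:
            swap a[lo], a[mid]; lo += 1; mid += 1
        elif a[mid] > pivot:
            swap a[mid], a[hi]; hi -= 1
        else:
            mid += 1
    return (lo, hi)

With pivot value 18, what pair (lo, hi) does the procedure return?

pivot = 18; lo=0, mid=0, hi=8
a[mid]=9<18: swap a[0],a[0]; lo=1,mid=1 → [9,8,11,7,18,15,17,20,14]
a[mid]=8<18: swap a[1],a[1]; lo=2,mid=2 → [9,8,11,7,18,15,17,20,14]
a[mid]=11<18: swap a[2],a[2]; lo=3,mid=3 → [9,8,11,7,18,15,17,20,14]
a[mid]=7<18: swap a[3],a[3]; lo=4,mid=4 → [9,8,11,7,18,15,17,20,14]
a[mid]=18=18: mid=5
a[mid]=15<18: swap a[4],a[5]; lo=5,mid=6 → [9,8,11,7,15,18,17,20,14]
a[mid]=17<18: swap a[5],a[6]; lo=6,mid=7 → [9,8,11,7,15,17,18,20,14]
a[mid]=20>18: swap a[7],a[8]; hi=7 → [9,8,11,7,15,17,18,14,20]
a[mid]=14<18: swap a[6],a[7]; lo=7,mid=8 → [9,8,11,7,15,17,14,18,20]
end: lo=7, hi=7; a = [9,8,11,7,15,17,14,18,20]

(7, 7)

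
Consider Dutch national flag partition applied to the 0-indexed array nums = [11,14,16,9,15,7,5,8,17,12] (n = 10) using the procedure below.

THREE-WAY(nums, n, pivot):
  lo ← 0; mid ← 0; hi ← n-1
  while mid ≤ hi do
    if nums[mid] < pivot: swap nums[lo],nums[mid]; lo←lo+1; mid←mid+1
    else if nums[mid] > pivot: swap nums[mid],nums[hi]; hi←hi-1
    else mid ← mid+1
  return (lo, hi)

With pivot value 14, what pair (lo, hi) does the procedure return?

(6, 6)

pivot = 14; lo=0, mid=0, hi=9
nums[mid]=11<14: swap nums[0],nums[0]; lo=1,mid=1 → [11,14,16,9,15,7,5,8,17,12]
nums[mid]=14=14: mid=2
nums[mid]=16>14: swap nums[2],nums[9]; hi=8 → [11,14,12,9,15,7,5,8,17,16]
nums[mid]=12<14: swap nums[1],nums[2]; lo=2,mid=3 → [11,12,14,9,15,7,5,8,17,16]
nums[mid]=9<14: swap nums[2],nums[3]; lo=3,mid=4 → [11,12,9,14,15,7,5,8,17,16]
nums[mid]=15>14: swap nums[4],nums[8]; hi=7 → [11,12,9,14,17,7,5,8,15,16]
nums[mid]=17>14: swap nums[4],nums[7]; hi=6 → [11,12,9,14,8,7,5,17,15,16]
nums[mid]=8<14: swap nums[3],nums[4]; lo=4,mid=5 → [11,12,9,8,14,7,5,17,15,16]
nums[mid]=7<14: swap nums[4],nums[5]; lo=5,mid=6 → [11,12,9,8,7,14,5,17,15,16]
nums[mid]=5<14: swap nums[5],nums[6]; lo=6,mid=7 → [11,12,9,8,7,5,14,17,15,16]
end: lo=6, hi=6; nums = [11,12,9,8,7,5,14,17,15,16]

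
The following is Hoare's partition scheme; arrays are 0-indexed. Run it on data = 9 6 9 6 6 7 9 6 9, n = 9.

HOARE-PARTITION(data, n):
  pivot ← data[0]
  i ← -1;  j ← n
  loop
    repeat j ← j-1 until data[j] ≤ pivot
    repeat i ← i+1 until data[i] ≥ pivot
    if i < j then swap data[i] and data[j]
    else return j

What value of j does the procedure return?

6

pivot = data[0] = 9; i = -1, j = 9
j→8 (data[8]=9≤9), i→0 (data[0]=9≥9); i<j, swap → 9 6 9 6 6 7 9 6 9
j→7 (data[7]=6≤9), i→2 (data[2]=9≥9); i<j, swap → 9 6 6 6 6 7 9 9 9
j→6, i→6; i≥j, return j=6. data = 9 6 6 6 6 7 9 9 9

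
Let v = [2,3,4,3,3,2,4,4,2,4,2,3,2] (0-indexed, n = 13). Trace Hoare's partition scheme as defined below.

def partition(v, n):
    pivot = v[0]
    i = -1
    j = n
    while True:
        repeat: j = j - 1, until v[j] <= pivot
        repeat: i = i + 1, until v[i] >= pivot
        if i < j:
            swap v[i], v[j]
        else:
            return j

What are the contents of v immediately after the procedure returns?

pivot = v[0] = 2; i = -1, j = 13
j→12 (v[12]=2≤2), i→0 (v[0]=2≥2); i<j, swap → [2,3,4,3,3,2,4,4,2,4,2,3,2]
j→10 (v[10]=2≤2), i→1 (v[1]=3≥2); i<j, swap → [2,2,4,3,3,2,4,4,2,4,3,3,2]
j→8 (v[8]=2≤2), i→2 (v[2]=4≥2); i<j, swap → [2,2,2,3,3,2,4,4,4,4,3,3,2]
j→5 (v[5]=2≤2), i→3 (v[3]=3≥2); i<j, swap → [2,2,2,2,3,3,4,4,4,4,3,3,2]
j→3, i→4; i≥j, return j=3. v = [2,2,2,2,3,3,4,4,4,4,3,3,2]

[2,2,2,2,3,3,4,4,4,4,3,3,2]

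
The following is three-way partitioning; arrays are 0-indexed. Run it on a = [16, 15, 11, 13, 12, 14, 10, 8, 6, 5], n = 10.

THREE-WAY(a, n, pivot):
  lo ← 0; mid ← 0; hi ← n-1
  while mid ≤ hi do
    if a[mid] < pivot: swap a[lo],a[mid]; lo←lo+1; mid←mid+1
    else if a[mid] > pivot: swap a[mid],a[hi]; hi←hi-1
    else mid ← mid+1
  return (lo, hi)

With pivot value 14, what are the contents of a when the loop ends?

[5, 6, 11, 13, 12, 10, 8, 14, 15, 16]

lo=0 mid=0 hi=9
16>14: swap(0,9), hi=8 ⇒ [5, 15, 11, 13, 12, 14, 10, 8, 6, 16]
5<14: swap(0,0), lo=1 mid=1 ⇒ [5, 15, 11, 13, 12, 14, 10, 8, 6, 16]
15>14: swap(1,8), hi=7 ⇒ [5, 6, 11, 13, 12, 14, 10, 8, 15, 16]
6<14: swap(1,1), lo=2 mid=2 ⇒ [5, 6, 11, 13, 12, 14, 10, 8, 15, 16]
11<14: swap(2,2), lo=3 mid=3 ⇒ [5, 6, 11, 13, 12, 14, 10, 8, 15, 16]
13<14: swap(3,3), lo=4 mid=4 ⇒ [5, 6, 11, 13, 12, 14, 10, 8, 15, 16]
12<14: swap(4,4), lo=5 mid=5 ⇒ [5, 6, 11, 13, 12, 14, 10, 8, 15, 16]
14=14: mid=6
10<14: swap(5,6), lo=6 mid=7 ⇒ [5, 6, 11, 13, 12, 10, 14, 8, 15, 16]
8<14: swap(6,7), lo=7 mid=8 ⇒ [5, 6, 11, 13, 12, 10, 8, 14, 15, 16]
done. lo=7 hi=7; a=[5, 6, 11, 13, 12, 10, 8, 14, 15, 16]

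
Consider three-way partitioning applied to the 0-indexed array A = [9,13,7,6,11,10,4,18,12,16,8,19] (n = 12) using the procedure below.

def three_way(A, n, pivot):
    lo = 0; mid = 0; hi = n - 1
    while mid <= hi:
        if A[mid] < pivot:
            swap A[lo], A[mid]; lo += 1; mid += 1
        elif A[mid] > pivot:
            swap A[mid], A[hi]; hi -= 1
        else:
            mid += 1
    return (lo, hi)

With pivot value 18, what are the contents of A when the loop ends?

pivot = 18; lo=0, mid=0, hi=11
A[mid]=9<18: swap A[0],A[0]; lo=1,mid=1 → [9,13,7,6,11,10,4,18,12,16,8,19]
A[mid]=13<18: swap A[1],A[1]; lo=2,mid=2 → [9,13,7,6,11,10,4,18,12,16,8,19]
A[mid]=7<18: swap A[2],A[2]; lo=3,mid=3 → [9,13,7,6,11,10,4,18,12,16,8,19]
A[mid]=6<18: swap A[3],A[3]; lo=4,mid=4 → [9,13,7,6,11,10,4,18,12,16,8,19]
A[mid]=11<18: swap A[4],A[4]; lo=5,mid=5 → [9,13,7,6,11,10,4,18,12,16,8,19]
A[mid]=10<18: swap A[5],A[5]; lo=6,mid=6 → [9,13,7,6,11,10,4,18,12,16,8,19]
A[mid]=4<18: swap A[6],A[6]; lo=7,mid=7 → [9,13,7,6,11,10,4,18,12,16,8,19]
A[mid]=18=18: mid=8
A[mid]=12<18: swap A[7],A[8]; lo=8,mid=9 → [9,13,7,6,11,10,4,12,18,16,8,19]
A[mid]=16<18: swap A[8],A[9]; lo=9,mid=10 → [9,13,7,6,11,10,4,12,16,18,8,19]
A[mid]=8<18: swap A[9],A[10]; lo=10,mid=11 → [9,13,7,6,11,10,4,12,16,8,18,19]
A[mid]=19>18: swap A[11],A[11]; hi=10 → [9,13,7,6,11,10,4,12,16,8,18,19]
end: lo=10, hi=10; A = [9,13,7,6,11,10,4,12,16,8,18,19]

[9,13,7,6,11,10,4,12,16,8,18,19]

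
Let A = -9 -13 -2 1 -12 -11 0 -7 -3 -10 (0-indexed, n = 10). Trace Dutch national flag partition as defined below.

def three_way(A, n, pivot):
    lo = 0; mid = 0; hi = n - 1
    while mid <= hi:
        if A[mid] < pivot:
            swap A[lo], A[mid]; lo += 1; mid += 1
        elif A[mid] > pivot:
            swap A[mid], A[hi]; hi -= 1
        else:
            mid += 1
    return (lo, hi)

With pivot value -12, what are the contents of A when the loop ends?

-13 -12 1 -2 -11 0 -7 -3 -10 -9

pivot = -12; lo=0, mid=0, hi=9
A[mid]=-9>-12: swap A[0],A[9]; hi=8 → -10 -13 -2 1 -12 -11 0 -7 -3 -9
A[mid]=-10>-12: swap A[0],A[8]; hi=7 → -3 -13 -2 1 -12 -11 0 -7 -10 -9
A[mid]=-3>-12: swap A[0],A[7]; hi=6 → -7 -13 -2 1 -12 -11 0 -3 -10 -9
A[mid]=-7>-12: swap A[0],A[6]; hi=5 → 0 -13 -2 1 -12 -11 -7 -3 -10 -9
A[mid]=0>-12: swap A[0],A[5]; hi=4 → -11 -13 -2 1 -12 0 -7 -3 -10 -9
A[mid]=-11>-12: swap A[0],A[4]; hi=3 → -12 -13 -2 1 -11 0 -7 -3 -10 -9
A[mid]=-12=-12: mid=1
A[mid]=-13<-12: swap A[0],A[1]; lo=1,mid=2 → -13 -12 -2 1 -11 0 -7 -3 -10 -9
A[mid]=-2>-12: swap A[2],A[3]; hi=2 → -13 -12 1 -2 -11 0 -7 -3 -10 -9
A[mid]=1>-12: swap A[2],A[2]; hi=1 → -13 -12 1 -2 -11 0 -7 -3 -10 -9
end: lo=1, hi=1; A = -13 -12 1 -2 -11 0 -7 -3 -10 -9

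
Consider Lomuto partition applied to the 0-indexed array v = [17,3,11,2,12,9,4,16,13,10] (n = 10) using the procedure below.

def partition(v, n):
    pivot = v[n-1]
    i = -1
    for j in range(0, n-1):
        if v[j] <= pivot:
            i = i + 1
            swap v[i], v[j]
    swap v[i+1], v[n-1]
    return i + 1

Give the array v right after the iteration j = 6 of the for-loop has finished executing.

pivot=10, i=-1
j=0: 17>10, skip
j=1: 3≤10, i=0, swap(0,1) ⇒ [3,17,11,2,12,9,4,16,13,10]
j=2: 11>10, skip
j=3: 2≤10, i=1, swap(1,3) ⇒ [3,2,11,17,12,9,4,16,13,10]
j=4: 12>10, skip
j=5: 9≤10, i=2, swap(2,5) ⇒ [3,2,9,17,12,11,4,16,13,10]
j=6: 4≤10, i=3, swap(3,6) ⇒ [3,2,9,4,12,11,17,16,13,10]
(after j=6) v = [3,2,9,4,12,11,17,16,13,10]

[3,2,9,4,12,11,17,16,13,10]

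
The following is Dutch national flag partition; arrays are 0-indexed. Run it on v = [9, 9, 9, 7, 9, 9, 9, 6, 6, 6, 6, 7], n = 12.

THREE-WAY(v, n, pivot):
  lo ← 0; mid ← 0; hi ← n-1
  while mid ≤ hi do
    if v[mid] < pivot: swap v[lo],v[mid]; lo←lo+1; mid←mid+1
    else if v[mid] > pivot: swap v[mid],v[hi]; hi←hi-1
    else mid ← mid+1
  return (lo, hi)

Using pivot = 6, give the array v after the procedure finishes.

[6, 6, 6, 6, 9, 9, 9, 7, 9, 9, 7, 9]

lo=0 mid=0 hi=11
9>6: swap(0,11), hi=10 ⇒ [7, 9, 9, 7, 9, 9, 9, 6, 6, 6, 6, 9]
7>6: swap(0,10), hi=9 ⇒ [6, 9, 9, 7, 9, 9, 9, 6, 6, 6, 7, 9]
6=6: mid=1
9>6: swap(1,9), hi=8 ⇒ [6, 6, 9, 7, 9, 9, 9, 6, 6, 9, 7, 9]
6=6: mid=2
9>6: swap(2,8), hi=7 ⇒ [6, 6, 6, 7, 9, 9, 9, 6, 9, 9, 7, 9]
6=6: mid=3
7>6: swap(3,7), hi=6 ⇒ [6, 6, 6, 6, 9, 9, 9, 7, 9, 9, 7, 9]
6=6: mid=4
9>6: swap(4,6), hi=5 ⇒ [6, 6, 6, 6, 9, 9, 9, 7, 9, 9, 7, 9]
9>6: swap(4,5), hi=4 ⇒ [6, 6, 6, 6, 9, 9, 9, 7, 9, 9, 7, 9]
9>6: swap(4,4), hi=3 ⇒ [6, 6, 6, 6, 9, 9, 9, 7, 9, 9, 7, 9]
done. lo=0 hi=3; v=[6, 6, 6, 6, 9, 9, 9, 7, 9, 9, 7, 9]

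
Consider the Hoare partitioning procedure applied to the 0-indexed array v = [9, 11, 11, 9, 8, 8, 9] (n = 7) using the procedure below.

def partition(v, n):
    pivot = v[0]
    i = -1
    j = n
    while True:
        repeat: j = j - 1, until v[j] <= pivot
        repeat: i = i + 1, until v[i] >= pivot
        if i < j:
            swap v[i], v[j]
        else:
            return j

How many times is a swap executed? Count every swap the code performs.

pivot=9
j stops at 6 (9), i stops at 0 (9); swap ⇒ [9, 11, 11, 9, 8, 8, 9]
j stops at 5 (8), i stops at 1 (11); swap ⇒ [9, 8, 11, 9, 8, 11, 9]
j stops at 4 (8), i stops at 2 (11); swap ⇒ [9, 8, 8, 9, 11, 11, 9]
j stops at 3, i stops at 3; i≥j ⇒ return 3. v=[9, 8, 8, 9, 11, 11, 9]

3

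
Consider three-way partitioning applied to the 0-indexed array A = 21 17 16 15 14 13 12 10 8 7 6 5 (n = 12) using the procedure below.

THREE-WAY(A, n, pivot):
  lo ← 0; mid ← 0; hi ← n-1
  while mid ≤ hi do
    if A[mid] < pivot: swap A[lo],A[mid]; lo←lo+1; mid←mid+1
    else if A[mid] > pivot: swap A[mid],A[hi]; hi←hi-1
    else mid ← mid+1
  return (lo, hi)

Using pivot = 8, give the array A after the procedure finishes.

5 6 7 8 13 12 10 14 15 16 17 21

pivot = 8; lo=0, mid=0, hi=11
A[mid]=21>8: swap A[0],A[11]; hi=10 → 5 17 16 15 14 13 12 10 8 7 6 21
A[mid]=5<8: swap A[0],A[0]; lo=1,mid=1 → 5 17 16 15 14 13 12 10 8 7 6 21
A[mid]=17>8: swap A[1],A[10]; hi=9 → 5 6 16 15 14 13 12 10 8 7 17 21
A[mid]=6<8: swap A[1],A[1]; lo=2,mid=2 → 5 6 16 15 14 13 12 10 8 7 17 21
A[mid]=16>8: swap A[2],A[9]; hi=8 → 5 6 7 15 14 13 12 10 8 16 17 21
A[mid]=7<8: swap A[2],A[2]; lo=3,mid=3 → 5 6 7 15 14 13 12 10 8 16 17 21
A[mid]=15>8: swap A[3],A[8]; hi=7 → 5 6 7 8 14 13 12 10 15 16 17 21
A[mid]=8=8: mid=4
A[mid]=14>8: swap A[4],A[7]; hi=6 → 5 6 7 8 10 13 12 14 15 16 17 21
A[mid]=10>8: swap A[4],A[6]; hi=5 → 5 6 7 8 12 13 10 14 15 16 17 21
A[mid]=12>8: swap A[4],A[5]; hi=4 → 5 6 7 8 13 12 10 14 15 16 17 21
A[mid]=13>8: swap A[4],A[4]; hi=3 → 5 6 7 8 13 12 10 14 15 16 17 21
end: lo=3, hi=3; A = 5 6 7 8 13 12 10 14 15 16 17 21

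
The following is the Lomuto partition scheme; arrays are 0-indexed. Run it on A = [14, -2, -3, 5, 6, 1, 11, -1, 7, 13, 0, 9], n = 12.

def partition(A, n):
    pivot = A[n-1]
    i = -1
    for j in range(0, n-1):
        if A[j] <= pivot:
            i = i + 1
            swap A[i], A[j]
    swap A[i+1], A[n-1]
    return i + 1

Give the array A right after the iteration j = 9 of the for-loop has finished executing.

pivot=9, i=-1
j=0: 14>9, skip
j=1: -2≤9, i=0, swap(0,1) ⇒ [-2, 14, -3, 5, 6, 1, 11, -1, 7, 13, 0, 9]
j=2: -3≤9, i=1, swap(1,2) ⇒ [-2, -3, 14, 5, 6, 1, 11, -1, 7, 13, 0, 9]
j=3: 5≤9, i=2, swap(2,3) ⇒ [-2, -3, 5, 14, 6, 1, 11, -1, 7, 13, 0, 9]
j=4: 6≤9, i=3, swap(3,4) ⇒ [-2, -3, 5, 6, 14, 1, 11, -1, 7, 13, 0, 9]
j=5: 1≤9, i=4, swap(4,5) ⇒ [-2, -3, 5, 6, 1, 14, 11, -1, 7, 13, 0, 9]
j=6: 11>9, skip
j=7: -1≤9, i=5, swap(5,7) ⇒ [-2, -3, 5, 6, 1, -1, 11, 14, 7, 13, 0, 9]
j=8: 7≤9, i=6, swap(6,8) ⇒ [-2, -3, 5, 6, 1, -1, 7, 14, 11, 13, 0, 9]
j=9: 13>9, skip
(after j=9) A = [-2, -3, 5, 6, 1, -1, 7, 14, 11, 13, 0, 9]

[-2, -3, 5, 6, 1, -1, 7, 14, 11, 13, 0, 9]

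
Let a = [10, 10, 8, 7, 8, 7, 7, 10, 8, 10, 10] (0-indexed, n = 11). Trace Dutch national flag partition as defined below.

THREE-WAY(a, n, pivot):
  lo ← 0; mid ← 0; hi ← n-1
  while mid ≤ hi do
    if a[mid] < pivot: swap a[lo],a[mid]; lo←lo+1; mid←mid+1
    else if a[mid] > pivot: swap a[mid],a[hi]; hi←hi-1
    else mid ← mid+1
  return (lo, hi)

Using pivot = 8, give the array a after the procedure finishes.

pivot = 8; lo=0, mid=0, hi=10
a[mid]=10>8: swap a[0],a[10]; hi=9 → [10, 10, 8, 7, 8, 7, 7, 10, 8, 10, 10]
a[mid]=10>8: swap a[0],a[9]; hi=8 → [10, 10, 8, 7, 8, 7, 7, 10, 8, 10, 10]
a[mid]=10>8: swap a[0],a[8]; hi=7 → [8, 10, 8, 7, 8, 7, 7, 10, 10, 10, 10]
a[mid]=8=8: mid=1
a[mid]=10>8: swap a[1],a[7]; hi=6 → [8, 10, 8, 7, 8, 7, 7, 10, 10, 10, 10]
a[mid]=10>8: swap a[1],a[6]; hi=5 → [8, 7, 8, 7, 8, 7, 10, 10, 10, 10, 10]
a[mid]=7<8: swap a[0],a[1]; lo=1,mid=2 → [7, 8, 8, 7, 8, 7, 10, 10, 10, 10, 10]
a[mid]=8=8: mid=3
a[mid]=7<8: swap a[1],a[3]; lo=2,mid=4 → [7, 7, 8, 8, 8, 7, 10, 10, 10, 10, 10]
a[mid]=8=8: mid=5
a[mid]=7<8: swap a[2],a[5]; lo=3,mid=6 → [7, 7, 7, 8, 8, 8, 10, 10, 10, 10, 10]
end: lo=3, hi=5; a = [7, 7, 7, 8, 8, 8, 10, 10, 10, 10, 10]

[7, 7, 7, 8, 8, 8, 10, 10, 10, 10, 10]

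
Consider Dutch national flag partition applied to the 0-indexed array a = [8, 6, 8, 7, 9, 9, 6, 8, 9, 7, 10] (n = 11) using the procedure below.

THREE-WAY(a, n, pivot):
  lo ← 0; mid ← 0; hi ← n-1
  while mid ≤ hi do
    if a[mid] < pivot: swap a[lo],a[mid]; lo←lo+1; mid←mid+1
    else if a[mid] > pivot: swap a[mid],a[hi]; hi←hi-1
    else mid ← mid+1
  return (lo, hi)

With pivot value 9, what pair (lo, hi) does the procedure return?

(7, 9)

pivot = 9; lo=0, mid=0, hi=10
a[mid]=8<9: swap a[0],a[0]; lo=1,mid=1 → [8, 6, 8, 7, 9, 9, 6, 8, 9, 7, 10]
a[mid]=6<9: swap a[1],a[1]; lo=2,mid=2 → [8, 6, 8, 7, 9, 9, 6, 8, 9, 7, 10]
a[mid]=8<9: swap a[2],a[2]; lo=3,mid=3 → [8, 6, 8, 7, 9, 9, 6, 8, 9, 7, 10]
a[mid]=7<9: swap a[3],a[3]; lo=4,mid=4 → [8, 6, 8, 7, 9, 9, 6, 8, 9, 7, 10]
a[mid]=9=9: mid=5
a[mid]=9=9: mid=6
a[mid]=6<9: swap a[4],a[6]; lo=5,mid=7 → [8, 6, 8, 7, 6, 9, 9, 8, 9, 7, 10]
a[mid]=8<9: swap a[5],a[7]; lo=6,mid=8 → [8, 6, 8, 7, 6, 8, 9, 9, 9, 7, 10]
a[mid]=9=9: mid=9
a[mid]=7<9: swap a[6],a[9]; lo=7,mid=10 → [8, 6, 8, 7, 6, 8, 7, 9, 9, 9, 10]
a[mid]=10>9: swap a[10],a[10]; hi=9 → [8, 6, 8, 7, 6, 8, 7, 9, 9, 9, 10]
end: lo=7, hi=9; a = [8, 6, 8, 7, 6, 8, 7, 9, 9, 9, 10]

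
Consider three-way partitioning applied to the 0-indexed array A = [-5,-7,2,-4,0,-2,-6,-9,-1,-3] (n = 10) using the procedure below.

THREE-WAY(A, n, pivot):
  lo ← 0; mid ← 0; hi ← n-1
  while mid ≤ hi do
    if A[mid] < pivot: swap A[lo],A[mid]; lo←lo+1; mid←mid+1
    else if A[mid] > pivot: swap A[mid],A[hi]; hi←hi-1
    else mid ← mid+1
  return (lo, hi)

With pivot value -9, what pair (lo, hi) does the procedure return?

pivot = -9; lo=0, mid=0, hi=9
A[mid]=-5>-9: swap A[0],A[9]; hi=8 → [-3,-7,2,-4,0,-2,-6,-9,-1,-5]
A[mid]=-3>-9: swap A[0],A[8]; hi=7 → [-1,-7,2,-4,0,-2,-6,-9,-3,-5]
A[mid]=-1>-9: swap A[0],A[7]; hi=6 → [-9,-7,2,-4,0,-2,-6,-1,-3,-5]
A[mid]=-9=-9: mid=1
A[mid]=-7>-9: swap A[1],A[6]; hi=5 → [-9,-6,2,-4,0,-2,-7,-1,-3,-5]
A[mid]=-6>-9: swap A[1],A[5]; hi=4 → [-9,-2,2,-4,0,-6,-7,-1,-3,-5]
A[mid]=-2>-9: swap A[1],A[4]; hi=3 → [-9,0,2,-4,-2,-6,-7,-1,-3,-5]
A[mid]=0>-9: swap A[1],A[3]; hi=2 → [-9,-4,2,0,-2,-6,-7,-1,-3,-5]
A[mid]=-4>-9: swap A[1],A[2]; hi=1 → [-9,2,-4,0,-2,-6,-7,-1,-3,-5]
A[mid]=2>-9: swap A[1],A[1]; hi=0 → [-9,2,-4,0,-2,-6,-7,-1,-3,-5]
end: lo=0, hi=0; A = [-9,2,-4,0,-2,-6,-7,-1,-3,-5]

(0, 0)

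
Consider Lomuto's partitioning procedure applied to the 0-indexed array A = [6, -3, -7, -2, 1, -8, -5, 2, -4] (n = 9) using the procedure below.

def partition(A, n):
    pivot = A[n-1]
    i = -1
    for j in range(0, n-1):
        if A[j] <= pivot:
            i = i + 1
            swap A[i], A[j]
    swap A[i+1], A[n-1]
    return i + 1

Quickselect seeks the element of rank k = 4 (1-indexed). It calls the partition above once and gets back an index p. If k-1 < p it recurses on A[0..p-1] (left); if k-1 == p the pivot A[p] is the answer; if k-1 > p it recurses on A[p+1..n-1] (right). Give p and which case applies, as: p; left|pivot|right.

pivot = A[8] = -4; i = -1
j=0: A[0]=6 > -4 → no swap
j=1: A[1]=-3 > -4 → no swap
j=2: A[2]=-7 ≤ -4 → i=0, swap A[0],A[2] → [-7, -3, 6, -2, 1, -8, -5, 2, -4]
j=3: A[3]=-2 > -4 → no swap
j=4: A[4]=1 > -4 → no swap
j=5: A[5]=-8 ≤ -4 → i=1, swap A[1],A[5] → [-7, -8, 6, -2, 1, -3, -5, 2, -4]
j=6: A[6]=-5 ≤ -4 → i=2, swap A[2],A[6] → [-7, -8, -5, -2, 1, -3, 6, 2, -4]
j=7: A[7]=2 > -4 → no swap
final swap A[3],A[8] → [-7, -8, -5, -4, 1, -3, 6, 2, -2]; return 3
p = 3; k-1 = 3 == 3 ⇒ pivot

3; pivot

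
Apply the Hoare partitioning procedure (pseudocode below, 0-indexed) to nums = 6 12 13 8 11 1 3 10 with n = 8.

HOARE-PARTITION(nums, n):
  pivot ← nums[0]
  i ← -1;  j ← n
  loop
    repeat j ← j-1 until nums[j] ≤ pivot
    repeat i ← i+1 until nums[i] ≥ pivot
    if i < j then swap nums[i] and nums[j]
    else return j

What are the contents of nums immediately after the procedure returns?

pivot = nums[0] = 6; i = -1, j = 8
j→6 (nums[6]=3≤6), i→0 (nums[0]=6≥6); i<j, swap → 3 12 13 8 11 1 6 10
j→5 (nums[5]=1≤6), i→1 (nums[1]=12≥6); i<j, swap → 3 1 13 8 11 12 6 10
j→1, i→2; i≥j, return j=1. nums = 3 1 13 8 11 12 6 10

3 1 13 8 11 12 6 10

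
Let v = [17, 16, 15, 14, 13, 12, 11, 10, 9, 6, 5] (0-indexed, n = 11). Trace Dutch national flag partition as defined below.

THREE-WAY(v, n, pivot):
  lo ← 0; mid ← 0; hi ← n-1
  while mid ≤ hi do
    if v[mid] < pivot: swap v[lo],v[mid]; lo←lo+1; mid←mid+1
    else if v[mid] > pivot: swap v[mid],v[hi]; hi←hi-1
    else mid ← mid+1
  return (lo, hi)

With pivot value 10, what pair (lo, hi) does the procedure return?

pivot = 10; lo=0, mid=0, hi=10
v[mid]=17>10: swap v[0],v[10]; hi=9 → [5, 16, 15, 14, 13, 12, 11, 10, 9, 6, 17]
v[mid]=5<10: swap v[0],v[0]; lo=1,mid=1 → [5, 16, 15, 14, 13, 12, 11, 10, 9, 6, 17]
v[mid]=16>10: swap v[1],v[9]; hi=8 → [5, 6, 15, 14, 13, 12, 11, 10, 9, 16, 17]
v[mid]=6<10: swap v[1],v[1]; lo=2,mid=2 → [5, 6, 15, 14, 13, 12, 11, 10, 9, 16, 17]
v[mid]=15>10: swap v[2],v[8]; hi=7 → [5, 6, 9, 14, 13, 12, 11, 10, 15, 16, 17]
v[mid]=9<10: swap v[2],v[2]; lo=3,mid=3 → [5, 6, 9, 14, 13, 12, 11, 10, 15, 16, 17]
v[mid]=14>10: swap v[3],v[7]; hi=6 → [5, 6, 9, 10, 13, 12, 11, 14, 15, 16, 17]
v[mid]=10=10: mid=4
v[mid]=13>10: swap v[4],v[6]; hi=5 → [5, 6, 9, 10, 11, 12, 13, 14, 15, 16, 17]
v[mid]=11>10: swap v[4],v[5]; hi=4 → [5, 6, 9, 10, 12, 11, 13, 14, 15, 16, 17]
v[mid]=12>10: swap v[4],v[4]; hi=3 → [5, 6, 9, 10, 12, 11, 13, 14, 15, 16, 17]
end: lo=3, hi=3; v = [5, 6, 9, 10, 12, 11, 13, 14, 15, 16, 17]

(3, 3)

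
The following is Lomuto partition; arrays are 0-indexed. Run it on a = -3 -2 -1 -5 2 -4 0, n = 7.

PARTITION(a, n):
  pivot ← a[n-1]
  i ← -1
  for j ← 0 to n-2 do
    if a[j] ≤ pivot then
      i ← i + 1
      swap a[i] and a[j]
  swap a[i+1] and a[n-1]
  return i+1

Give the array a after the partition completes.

-3 -2 -1 -5 -4 0 2

pivot = a[6] = 0; i = -1
j=0: a[0]=-3 ≤ 0 → i=0, swap a[0],a[0] (no change) → -3 -2 -1 -5 2 -4 0
j=1: a[1]=-2 ≤ 0 → i=1, swap a[1],a[1] (no change) → -3 -2 -1 -5 2 -4 0
j=2: a[2]=-1 ≤ 0 → i=2, swap a[2],a[2] (no change) → -3 -2 -1 -5 2 -4 0
j=3: a[3]=-5 ≤ 0 → i=3, swap a[3],a[3] (no change) → -3 -2 -1 -5 2 -4 0
j=4: a[4]=2 > 0 → no swap
j=5: a[5]=-4 ≤ 0 → i=4, swap a[4],a[5] → -3 -2 -1 -5 -4 2 0
final swap a[5],a[6] → -3 -2 -1 -5 -4 0 2; return 5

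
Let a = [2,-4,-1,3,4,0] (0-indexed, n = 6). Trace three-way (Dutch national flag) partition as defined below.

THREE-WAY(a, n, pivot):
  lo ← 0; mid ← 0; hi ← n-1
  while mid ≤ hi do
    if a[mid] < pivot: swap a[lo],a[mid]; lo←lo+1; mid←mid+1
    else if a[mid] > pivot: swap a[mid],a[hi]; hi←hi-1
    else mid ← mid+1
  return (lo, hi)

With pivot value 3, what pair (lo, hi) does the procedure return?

lo=0 mid=0 hi=5
2<3: swap(0,0), lo=1 mid=1 ⇒ [2,-4,-1,3,4,0]
-4<3: swap(1,1), lo=2 mid=2 ⇒ [2,-4,-1,3,4,0]
-1<3: swap(2,2), lo=3 mid=3 ⇒ [2,-4,-1,3,4,0]
3=3: mid=4
4>3: swap(4,5), hi=4 ⇒ [2,-4,-1,3,0,4]
0<3: swap(3,4), lo=4 mid=5 ⇒ [2,-4,-1,0,3,4]
done. lo=4 hi=4; a=[2,-4,-1,0,3,4]

(4, 4)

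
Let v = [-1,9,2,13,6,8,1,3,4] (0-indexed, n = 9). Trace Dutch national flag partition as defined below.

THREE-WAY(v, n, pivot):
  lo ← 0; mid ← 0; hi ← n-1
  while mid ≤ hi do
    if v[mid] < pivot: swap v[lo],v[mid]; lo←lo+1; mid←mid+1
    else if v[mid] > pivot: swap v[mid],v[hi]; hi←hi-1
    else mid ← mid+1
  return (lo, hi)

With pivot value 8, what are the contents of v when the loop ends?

pivot = 8; lo=0, mid=0, hi=8
v[mid]=-1<8: swap v[0],v[0]; lo=1,mid=1 → [-1,9,2,13,6,8,1,3,4]
v[mid]=9>8: swap v[1],v[8]; hi=7 → [-1,4,2,13,6,8,1,3,9]
v[mid]=4<8: swap v[1],v[1]; lo=2,mid=2 → [-1,4,2,13,6,8,1,3,9]
v[mid]=2<8: swap v[2],v[2]; lo=3,mid=3 → [-1,4,2,13,6,8,1,3,9]
v[mid]=13>8: swap v[3],v[7]; hi=6 → [-1,4,2,3,6,8,1,13,9]
v[mid]=3<8: swap v[3],v[3]; lo=4,mid=4 → [-1,4,2,3,6,8,1,13,9]
v[mid]=6<8: swap v[4],v[4]; lo=5,mid=5 → [-1,4,2,3,6,8,1,13,9]
v[mid]=8=8: mid=6
v[mid]=1<8: swap v[5],v[6]; lo=6,mid=7 → [-1,4,2,3,6,1,8,13,9]
end: lo=6, hi=6; v = [-1,4,2,3,6,1,8,13,9]

[-1,4,2,3,6,1,8,13,9]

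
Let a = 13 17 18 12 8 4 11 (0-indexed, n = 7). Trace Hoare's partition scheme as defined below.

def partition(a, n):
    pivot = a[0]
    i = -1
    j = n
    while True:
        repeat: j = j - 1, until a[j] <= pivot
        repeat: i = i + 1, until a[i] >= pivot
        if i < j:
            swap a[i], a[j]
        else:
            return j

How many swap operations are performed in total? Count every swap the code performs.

pivot=13
j stops at 6 (11), i stops at 0 (13); swap ⇒ 11 17 18 12 8 4 13
j stops at 5 (4), i stops at 1 (17); swap ⇒ 11 4 18 12 8 17 13
j stops at 4 (8), i stops at 2 (18); swap ⇒ 11 4 8 12 18 17 13
j stops at 3, i stops at 4; i≥j ⇒ return 3. a=11 4 8 12 18 17 13

3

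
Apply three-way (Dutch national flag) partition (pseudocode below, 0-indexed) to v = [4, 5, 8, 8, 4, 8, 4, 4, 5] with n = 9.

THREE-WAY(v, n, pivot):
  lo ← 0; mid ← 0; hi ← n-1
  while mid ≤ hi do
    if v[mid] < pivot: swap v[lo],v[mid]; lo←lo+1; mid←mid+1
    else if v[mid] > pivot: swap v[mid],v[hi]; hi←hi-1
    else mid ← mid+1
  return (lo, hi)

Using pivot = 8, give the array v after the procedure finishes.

pivot = 8; lo=0, mid=0, hi=8
v[mid]=4<8: swap v[0],v[0]; lo=1,mid=1 → [4, 5, 8, 8, 4, 8, 4, 4, 5]
v[mid]=5<8: swap v[1],v[1]; lo=2,mid=2 → [4, 5, 8, 8, 4, 8, 4, 4, 5]
v[mid]=8=8: mid=3
v[mid]=8=8: mid=4
v[mid]=4<8: swap v[2],v[4]; lo=3,mid=5 → [4, 5, 4, 8, 8, 8, 4, 4, 5]
v[mid]=8=8: mid=6
v[mid]=4<8: swap v[3],v[6]; lo=4,mid=7 → [4, 5, 4, 4, 8, 8, 8, 4, 5]
v[mid]=4<8: swap v[4],v[7]; lo=5,mid=8 → [4, 5, 4, 4, 4, 8, 8, 8, 5]
v[mid]=5<8: swap v[5],v[8]; lo=6,mid=9 → [4, 5, 4, 4, 4, 5, 8, 8, 8]
end: lo=6, hi=8; v = [4, 5, 4, 4, 4, 5, 8, 8, 8]

[4, 5, 4, 4, 4, 5, 8, 8, 8]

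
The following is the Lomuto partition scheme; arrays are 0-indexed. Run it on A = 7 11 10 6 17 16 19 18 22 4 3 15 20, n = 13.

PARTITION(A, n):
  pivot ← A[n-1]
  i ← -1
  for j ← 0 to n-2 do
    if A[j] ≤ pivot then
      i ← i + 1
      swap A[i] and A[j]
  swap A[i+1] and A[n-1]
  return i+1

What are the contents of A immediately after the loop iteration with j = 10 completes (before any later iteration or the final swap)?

7 11 10 6 17 16 19 18 4 3 22 15 20

pivot = A[12] = 20; i = -1
j=0: A[0]=7 ≤ 20 → i=0, swap A[0],A[0] (no change) → 7 11 10 6 17 16 19 18 22 4 3 15 20
j=1: A[1]=11 ≤ 20 → i=1, swap A[1],A[1] (no change) → 7 11 10 6 17 16 19 18 22 4 3 15 20
j=2: A[2]=10 ≤ 20 → i=2, swap A[2],A[2] (no change) → 7 11 10 6 17 16 19 18 22 4 3 15 20
j=3: A[3]=6 ≤ 20 → i=3, swap A[3],A[3] (no change) → 7 11 10 6 17 16 19 18 22 4 3 15 20
j=4: A[4]=17 ≤ 20 → i=4, swap A[4],A[4] (no change) → 7 11 10 6 17 16 19 18 22 4 3 15 20
j=5: A[5]=16 ≤ 20 → i=5, swap A[5],A[5] (no change) → 7 11 10 6 17 16 19 18 22 4 3 15 20
j=6: A[6]=19 ≤ 20 → i=6, swap A[6],A[6] (no change) → 7 11 10 6 17 16 19 18 22 4 3 15 20
j=7: A[7]=18 ≤ 20 → i=7, swap A[7],A[7] (no change) → 7 11 10 6 17 16 19 18 22 4 3 15 20
j=8: A[8]=22 > 20 → no swap
j=9: A[9]=4 ≤ 20 → i=8, swap A[8],A[9] → 7 11 10 6 17 16 19 18 4 22 3 15 20
j=10: A[10]=3 ≤ 20 → i=9, swap A[9],A[10] → 7 11 10 6 17 16 19 18 4 3 22 15 20
(after j=10) A = 7 11 10 6 17 16 19 18 4 3 22 15 20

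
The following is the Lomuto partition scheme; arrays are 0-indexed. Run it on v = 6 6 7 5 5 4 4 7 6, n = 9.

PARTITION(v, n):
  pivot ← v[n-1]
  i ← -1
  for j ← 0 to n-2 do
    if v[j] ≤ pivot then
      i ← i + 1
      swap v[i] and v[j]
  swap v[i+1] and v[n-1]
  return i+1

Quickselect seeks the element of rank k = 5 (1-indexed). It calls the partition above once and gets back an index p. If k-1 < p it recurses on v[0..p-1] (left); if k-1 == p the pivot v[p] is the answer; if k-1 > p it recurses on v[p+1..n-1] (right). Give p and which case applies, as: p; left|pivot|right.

pivot = v[8] = 6; i = -1
j=0: v[0]=6 ≤ 6 → i=0, swap v[0],v[0] (no change) → 6 6 7 5 5 4 4 7 6
j=1: v[1]=6 ≤ 6 → i=1, swap v[1],v[1] (no change) → 6 6 7 5 5 4 4 7 6
j=2: v[2]=7 > 6 → no swap
j=3: v[3]=5 ≤ 6 → i=2, swap v[2],v[3] → 6 6 5 7 5 4 4 7 6
j=4: v[4]=5 ≤ 6 → i=3, swap v[3],v[4] → 6 6 5 5 7 4 4 7 6
j=5: v[5]=4 ≤ 6 → i=4, swap v[4],v[5] → 6 6 5 5 4 7 4 7 6
j=6: v[6]=4 ≤ 6 → i=5, swap v[5],v[6] → 6 6 5 5 4 4 7 7 6
j=7: v[7]=7 > 6 → no swap
final swap v[6],v[8] → 6 6 5 5 4 4 6 7 7; return 6
p = 6; k-1 = 4 < 6 ⇒ left

6; left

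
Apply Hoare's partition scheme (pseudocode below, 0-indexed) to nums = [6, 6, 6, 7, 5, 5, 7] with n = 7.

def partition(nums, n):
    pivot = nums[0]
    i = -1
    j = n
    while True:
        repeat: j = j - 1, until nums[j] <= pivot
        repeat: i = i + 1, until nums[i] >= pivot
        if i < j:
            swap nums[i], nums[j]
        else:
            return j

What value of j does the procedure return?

2

pivot = nums[0] = 6; i = -1, j = 7
j→5 (nums[5]=5≤6), i→0 (nums[0]=6≥6); i<j, swap → [5, 6, 6, 7, 5, 6, 7]
j→4 (nums[4]=5≤6), i→1 (nums[1]=6≥6); i<j, swap → [5, 5, 6, 7, 6, 6, 7]
j→2, i→2; i≥j, return j=2. nums = [5, 5, 6, 7, 6, 6, 7]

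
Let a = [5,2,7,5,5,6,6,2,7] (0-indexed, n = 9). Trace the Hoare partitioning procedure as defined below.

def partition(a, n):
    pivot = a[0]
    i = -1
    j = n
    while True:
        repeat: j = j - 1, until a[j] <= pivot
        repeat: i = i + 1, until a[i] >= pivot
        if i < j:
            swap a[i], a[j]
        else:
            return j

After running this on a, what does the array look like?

[2,2,5,5,7,6,6,5,7]

pivot=5
j stops at 7 (2), i stops at 0 (5); swap ⇒ [2,2,7,5,5,6,6,5,7]
j stops at 4 (5), i stops at 2 (7); swap ⇒ [2,2,5,5,7,6,6,5,7]
j stops at 3, i stops at 3; i≥j ⇒ return 3. a=[2,2,5,5,7,6,6,5,7]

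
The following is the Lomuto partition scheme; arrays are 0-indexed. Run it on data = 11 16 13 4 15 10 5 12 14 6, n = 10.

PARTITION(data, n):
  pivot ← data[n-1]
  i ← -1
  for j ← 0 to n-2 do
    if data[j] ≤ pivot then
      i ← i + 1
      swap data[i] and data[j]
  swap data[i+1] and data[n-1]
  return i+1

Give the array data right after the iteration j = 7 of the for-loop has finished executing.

4 5 13 11 15 10 16 12 14 6

pivot=6, i=-1
j=0: 11>6, skip
j=1: 16>6, skip
j=2: 13>6, skip
j=3: 4≤6, i=0, swap(0,3) ⇒ 4 16 13 11 15 10 5 12 14 6
j=4: 15>6, skip
j=5: 10>6, skip
j=6: 5≤6, i=1, swap(1,6) ⇒ 4 5 13 11 15 10 16 12 14 6
j=7: 12>6, skip
(after j=7) data = 4 5 13 11 15 10 16 12 14 6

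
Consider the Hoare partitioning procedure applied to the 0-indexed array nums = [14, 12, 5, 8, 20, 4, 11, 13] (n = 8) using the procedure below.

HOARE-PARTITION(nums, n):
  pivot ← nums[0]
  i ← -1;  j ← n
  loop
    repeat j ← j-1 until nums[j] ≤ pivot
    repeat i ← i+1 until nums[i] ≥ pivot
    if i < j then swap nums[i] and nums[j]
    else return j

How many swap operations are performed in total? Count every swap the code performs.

pivot = nums[0] = 14; i = -1, j = 8
j→7 (nums[7]=13≤14), i→0 (nums[0]=14≥14); i<j, swap → [13, 12, 5, 8, 20, 4, 11, 14]
j→6 (nums[6]=11≤14), i→4 (nums[4]=20≥14); i<j, swap → [13, 12, 5, 8, 11, 4, 20, 14]
j→5, i→6; i≥j, return j=5. nums = [13, 12, 5, 8, 11, 4, 20, 14]

2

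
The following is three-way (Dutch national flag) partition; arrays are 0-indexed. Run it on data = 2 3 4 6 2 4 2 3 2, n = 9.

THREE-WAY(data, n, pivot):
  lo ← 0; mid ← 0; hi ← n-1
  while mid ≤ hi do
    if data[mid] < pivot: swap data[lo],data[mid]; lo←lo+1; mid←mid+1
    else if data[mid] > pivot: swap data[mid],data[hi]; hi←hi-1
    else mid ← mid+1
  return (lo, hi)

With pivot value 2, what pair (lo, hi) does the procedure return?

pivot = 2; lo=0, mid=0, hi=8
data[mid]=2=2: mid=1
data[mid]=3>2: swap data[1],data[8]; hi=7 → 2 2 4 6 2 4 2 3 3
data[mid]=2=2: mid=2
data[mid]=4>2: swap data[2],data[7]; hi=6 → 2 2 3 6 2 4 2 4 3
data[mid]=3>2: swap data[2],data[6]; hi=5 → 2 2 2 6 2 4 3 4 3
data[mid]=2=2: mid=3
data[mid]=6>2: swap data[3],data[5]; hi=4 → 2 2 2 4 2 6 3 4 3
data[mid]=4>2: swap data[3],data[4]; hi=3 → 2 2 2 2 4 6 3 4 3
data[mid]=2=2: mid=4
end: lo=0, hi=3; data = 2 2 2 2 4 6 3 4 3

(0, 3)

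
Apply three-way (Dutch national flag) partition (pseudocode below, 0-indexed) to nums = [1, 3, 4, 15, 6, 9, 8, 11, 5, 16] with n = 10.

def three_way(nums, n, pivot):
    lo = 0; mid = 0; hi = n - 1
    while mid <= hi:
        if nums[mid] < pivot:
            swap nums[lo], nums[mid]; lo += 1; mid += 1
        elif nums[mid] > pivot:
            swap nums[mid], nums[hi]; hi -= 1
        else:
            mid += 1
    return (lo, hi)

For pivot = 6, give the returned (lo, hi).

pivot = 6; lo=0, mid=0, hi=9
nums[mid]=1<6: swap nums[0],nums[0]; lo=1,mid=1 → [1, 3, 4, 15, 6, 9, 8, 11, 5, 16]
nums[mid]=3<6: swap nums[1],nums[1]; lo=2,mid=2 → [1, 3, 4, 15, 6, 9, 8, 11, 5, 16]
nums[mid]=4<6: swap nums[2],nums[2]; lo=3,mid=3 → [1, 3, 4, 15, 6, 9, 8, 11, 5, 16]
nums[mid]=15>6: swap nums[3],nums[9]; hi=8 → [1, 3, 4, 16, 6, 9, 8, 11, 5, 15]
nums[mid]=16>6: swap nums[3],nums[8]; hi=7 → [1, 3, 4, 5, 6, 9, 8, 11, 16, 15]
nums[mid]=5<6: swap nums[3],nums[3]; lo=4,mid=4 → [1, 3, 4, 5, 6, 9, 8, 11, 16, 15]
nums[mid]=6=6: mid=5
nums[mid]=9>6: swap nums[5],nums[7]; hi=6 → [1, 3, 4, 5, 6, 11, 8, 9, 16, 15]
nums[mid]=11>6: swap nums[5],nums[6]; hi=5 → [1, 3, 4, 5, 6, 8, 11, 9, 16, 15]
nums[mid]=8>6: swap nums[5],nums[5]; hi=4 → [1, 3, 4, 5, 6, 8, 11, 9, 16, 15]
end: lo=4, hi=4; nums = [1, 3, 4, 5, 6, 8, 11, 9, 16, 15]

(4, 4)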